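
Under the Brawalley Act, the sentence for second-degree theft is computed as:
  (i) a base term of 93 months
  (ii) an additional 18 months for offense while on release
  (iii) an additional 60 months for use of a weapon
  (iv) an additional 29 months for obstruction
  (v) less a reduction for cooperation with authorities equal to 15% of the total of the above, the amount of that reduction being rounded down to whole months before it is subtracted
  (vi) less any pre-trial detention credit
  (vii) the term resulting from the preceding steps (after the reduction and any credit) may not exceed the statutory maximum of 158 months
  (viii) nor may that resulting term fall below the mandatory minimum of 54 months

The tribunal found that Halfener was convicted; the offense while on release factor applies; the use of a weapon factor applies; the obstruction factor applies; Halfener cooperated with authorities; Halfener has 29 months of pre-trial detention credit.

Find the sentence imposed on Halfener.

Offense while on release enhancement: +18 months
Use of a weapon enhancement: +60 months
Obstruction enhancement: +29 months
Adjusted term: 93 months + 18 months + 60 months + 29 months = 200 months
Cooperation with authorities reduction: 15% of 200 months = 30 months (rounded down)
After reduction: 200 − 30 = 170 months
Less pre-trial detention credit: 170 months − 29 months = 141 months
Cap at 158 months: 141 months is within the cap, no reduction.
Minimum 54 months: 141 months meets the minimum, no increase.

141 months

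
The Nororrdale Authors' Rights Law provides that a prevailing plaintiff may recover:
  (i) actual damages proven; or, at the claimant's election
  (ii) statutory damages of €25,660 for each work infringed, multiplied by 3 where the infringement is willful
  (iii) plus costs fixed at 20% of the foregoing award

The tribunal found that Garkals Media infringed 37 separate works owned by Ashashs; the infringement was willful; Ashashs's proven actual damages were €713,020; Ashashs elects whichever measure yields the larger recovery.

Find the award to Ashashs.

€3,417,912

Statutory damages: 37 × €25,660 = €949,420
Trebled: 3 × €949,420 = €2,848,260
Greater of actual damages (€713,020) or enhanced statutory damages (€2,848,260): €2,848,260
Costs: 20% of €2,848,260 = €569,652
Award plus costs: €2,848,260 + €569,652 = €3,417,912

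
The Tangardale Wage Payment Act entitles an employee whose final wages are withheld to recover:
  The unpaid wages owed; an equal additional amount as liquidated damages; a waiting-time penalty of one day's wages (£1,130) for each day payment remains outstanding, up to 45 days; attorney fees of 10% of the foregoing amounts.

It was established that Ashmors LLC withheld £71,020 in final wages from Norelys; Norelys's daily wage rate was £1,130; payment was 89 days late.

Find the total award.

£212,179

Liquidated damages (equal amount): £71,020
Penalty days: min(89, 45) = 45
Waiting-time penalty: 45 × £1,130 = £50,850
Subtotal: £71,020 + £71,020 + £50,850 = £192,890
Attorney fees: 10% of £192,890 = £19,289
Total award: £192,890 + £19,289 = £212,179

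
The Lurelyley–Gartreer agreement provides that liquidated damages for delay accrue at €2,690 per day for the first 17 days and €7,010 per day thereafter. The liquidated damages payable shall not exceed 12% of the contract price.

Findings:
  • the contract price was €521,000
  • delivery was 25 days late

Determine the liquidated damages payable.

€62,520

First 17 days: 17 × €2,690 = €45,730
Remaining days: (25 − 17) × €7,010 = €56,080
Accrued per-day damages: €45,730 + €56,080 = €101,810
Cap: 12% of €521,000 = €62,520
Cap at €62,520: €101,810 exceeds the cap → €62,520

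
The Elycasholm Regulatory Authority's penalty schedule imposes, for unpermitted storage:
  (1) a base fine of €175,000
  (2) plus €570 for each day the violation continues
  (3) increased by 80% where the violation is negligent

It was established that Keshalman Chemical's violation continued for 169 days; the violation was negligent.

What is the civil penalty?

Civil penalty: €488,394

Per-day component: 169 × €570 = €96,330
Base plus per-day: €175,000 + €96,330 = €271,330
Enhancement: 80% of €271,330 = €217,064
Enhanced fine: €271,330 + €217,064 = €488,394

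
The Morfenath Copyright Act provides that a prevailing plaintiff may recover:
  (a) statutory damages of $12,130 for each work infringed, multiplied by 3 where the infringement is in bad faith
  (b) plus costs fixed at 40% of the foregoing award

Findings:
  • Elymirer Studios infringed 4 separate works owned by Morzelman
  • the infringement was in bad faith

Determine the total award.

Statutory damages: 4 × $12,130 = $48,520
Trebled: 3 × $48,520 = $145,560
Costs: 40% of $145,560 = $58,224
Award plus costs: $145,560 + $58,224 = $203,784

$203,784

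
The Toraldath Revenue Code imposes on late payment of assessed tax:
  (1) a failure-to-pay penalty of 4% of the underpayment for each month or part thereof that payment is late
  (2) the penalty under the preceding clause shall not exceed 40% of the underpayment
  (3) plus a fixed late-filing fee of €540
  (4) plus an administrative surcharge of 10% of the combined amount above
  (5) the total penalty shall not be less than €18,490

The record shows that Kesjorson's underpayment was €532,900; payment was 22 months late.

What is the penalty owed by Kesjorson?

Accrued rate: 4% × 22 = 88%, capped at 40% → 40%
Failure-to-pay penalty: 40% of €532,900 = €213,160
Penalty before surcharge: €213,160 + €540 = €213,700
Administrative surcharge: 10% of €213,700 = €21,370
Total penalty: €213,700 + €21,370 = €235,070
Minimum €18,490: €235,070 meets the minimum, no increase.

€235,070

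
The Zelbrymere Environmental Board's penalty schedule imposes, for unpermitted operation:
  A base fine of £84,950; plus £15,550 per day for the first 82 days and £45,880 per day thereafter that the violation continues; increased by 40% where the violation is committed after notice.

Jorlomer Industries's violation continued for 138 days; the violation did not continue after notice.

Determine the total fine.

£3,929,330

First 82 days: 82 × £15,550 = £1,275,100
Remaining days: (138 − 82) × £45,880 = £2,569,280
Per-day component: £1,275,100 + £2,569,280 = £3,844,380
Base plus per-day: £84,950 + £3,844,380 = £3,929,330
The violation did not continue after notice: no 40% increase.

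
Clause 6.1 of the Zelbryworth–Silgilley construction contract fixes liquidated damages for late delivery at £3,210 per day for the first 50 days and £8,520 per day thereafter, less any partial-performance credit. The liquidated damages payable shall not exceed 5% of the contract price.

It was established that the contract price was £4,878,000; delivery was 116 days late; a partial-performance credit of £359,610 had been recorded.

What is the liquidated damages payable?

First 50 days: 50 × £3,210 = £160,500
Remaining days: (116 − 50) × £8,520 = £562,320
Accrued per-day damages: £160,500 + £562,320 = £722,820
Less partial-performance credit: £722,820 − £359,610 = £363,210
Cap: 5% of £4,878,000 = £243,900
Cap at £243,900: £363,210 exceeds the cap → £243,900

£243,900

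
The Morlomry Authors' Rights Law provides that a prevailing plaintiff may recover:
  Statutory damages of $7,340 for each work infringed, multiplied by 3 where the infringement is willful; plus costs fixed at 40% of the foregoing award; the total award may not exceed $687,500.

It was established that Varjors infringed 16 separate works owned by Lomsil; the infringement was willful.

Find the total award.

$493,248

Statutory damages: 16 × $7,340 = $117,440
Trebled: 3 × $117,440 = $352,320
Costs: 40% of $352,320 = $140,928
Award plus costs: $352,320 + $140,928 = $493,248
Cap at $687,500: $493,248 is within the cap, no reduction.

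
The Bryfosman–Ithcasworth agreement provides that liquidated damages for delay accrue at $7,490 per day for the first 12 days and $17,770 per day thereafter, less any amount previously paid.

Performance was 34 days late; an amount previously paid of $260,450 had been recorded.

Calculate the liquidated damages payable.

$220,370

First 12 days: 12 × $7,490 = $89,880
Remaining days: (34 − 12) × $17,770 = $390,940
Accrued per-day damages: $89,880 + $390,940 = $480,820
Less amount previously paid: $480,820 − $260,450 = $220,370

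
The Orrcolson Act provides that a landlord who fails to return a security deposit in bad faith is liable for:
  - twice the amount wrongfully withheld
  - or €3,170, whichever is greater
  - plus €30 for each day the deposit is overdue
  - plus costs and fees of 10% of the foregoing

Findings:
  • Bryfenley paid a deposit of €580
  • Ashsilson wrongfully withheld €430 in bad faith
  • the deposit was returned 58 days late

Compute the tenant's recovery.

€5,401

Doubled: 2 × €430 = €860
Minimum €3,170: €860 is below the minimum → €3,170
Late-return penalty: 58 × €30 = €1,740
Damages plus late penalty: €3,170 + €1,740 = €4,910
Costs and fees: 10% of €4,910 = €491
Total recovery: €4,910 + €491 = €5,401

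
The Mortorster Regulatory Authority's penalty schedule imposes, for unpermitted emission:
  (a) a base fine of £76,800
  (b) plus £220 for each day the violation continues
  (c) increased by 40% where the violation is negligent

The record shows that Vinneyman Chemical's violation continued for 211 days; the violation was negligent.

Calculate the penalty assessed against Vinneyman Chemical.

Per-day component: 211 × £220 = £46,420
Base plus per-day: £76,800 + £46,420 = £123,220
Enhancement: 40% of £123,220 = £49,288
Enhanced fine: £123,220 + £49,288 = £172,508

£172,508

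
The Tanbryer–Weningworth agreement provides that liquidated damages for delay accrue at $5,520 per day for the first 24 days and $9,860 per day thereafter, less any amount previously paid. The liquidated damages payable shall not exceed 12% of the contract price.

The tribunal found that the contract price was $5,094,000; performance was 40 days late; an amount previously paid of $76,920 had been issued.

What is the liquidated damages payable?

$213,320

First 24 days: 24 × $5,520 = $132,480
Remaining days: (40 − 24) × $9,860 = $157,760
Accrued per-day damages: $132,480 + $157,760 = $290,240
Less amount previously paid: $290,240 − $76,920 = $213,320
Cap: 12% of $5,094,000 = $611,280
Cap at $611,280: $213,320 is within the cap, no reduction.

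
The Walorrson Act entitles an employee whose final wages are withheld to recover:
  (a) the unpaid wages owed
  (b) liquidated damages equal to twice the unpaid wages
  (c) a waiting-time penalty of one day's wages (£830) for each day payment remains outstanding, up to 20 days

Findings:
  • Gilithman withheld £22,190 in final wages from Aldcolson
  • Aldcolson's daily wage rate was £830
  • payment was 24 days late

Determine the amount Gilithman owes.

£83,170

Doubled: 2 × £22,190 = £44,380
Penalty days: min(24, 20) = 20
Waiting-time penalty: 20 × £830 = £16,600
Total award: £22,190 + £44,380 + £16,600 = £83,170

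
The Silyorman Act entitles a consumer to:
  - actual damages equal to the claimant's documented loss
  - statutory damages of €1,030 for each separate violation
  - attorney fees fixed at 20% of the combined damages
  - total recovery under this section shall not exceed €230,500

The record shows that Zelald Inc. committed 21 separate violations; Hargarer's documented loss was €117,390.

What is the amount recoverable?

Statutory damages: 21 × €1,030 = €21,630
Combined damages: €117,390 + €21,630 = €139,020
Attorney fees: 20% of €139,020 = €27,804
Total before cap: €139,020 + €27,804 = €166,824
Cap at €230,500: €166,824 is within the cap, no reduction.

Total recovery: €166,824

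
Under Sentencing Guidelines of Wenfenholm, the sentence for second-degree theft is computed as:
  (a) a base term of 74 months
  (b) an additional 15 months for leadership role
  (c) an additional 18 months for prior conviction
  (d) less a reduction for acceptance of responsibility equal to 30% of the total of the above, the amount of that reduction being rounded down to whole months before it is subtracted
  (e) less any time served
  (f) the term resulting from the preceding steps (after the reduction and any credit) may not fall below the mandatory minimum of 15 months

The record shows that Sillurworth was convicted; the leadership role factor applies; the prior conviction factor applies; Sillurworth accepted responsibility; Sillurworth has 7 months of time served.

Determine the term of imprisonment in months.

Sentence: 68 months

Leadership role enhancement: +15 months
Prior conviction enhancement: +18 months
Adjusted term: 74 months + 15 months + 18 months = 107 months
Acceptance of responsibility reduction: 30% of 107 months = 32 months (rounded down)
After reduction: 107 − 32 = 75 months
Less time served: 75 months − 7 months = 68 months
Minimum 15 months: 68 months meets the minimum, no increase.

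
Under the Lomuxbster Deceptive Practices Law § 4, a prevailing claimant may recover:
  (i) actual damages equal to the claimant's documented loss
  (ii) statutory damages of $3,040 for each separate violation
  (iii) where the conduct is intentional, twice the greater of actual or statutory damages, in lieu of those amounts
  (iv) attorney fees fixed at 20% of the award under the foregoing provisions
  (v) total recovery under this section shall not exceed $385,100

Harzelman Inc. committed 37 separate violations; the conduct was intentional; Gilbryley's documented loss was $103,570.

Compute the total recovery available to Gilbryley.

Total recovery: $269,952

Statutory damages: 37 × $3,040 = $112,480
Greater of actual damages ($103,570) or statutory damages ($112,480): $112,480
Doubled: 2 × $112,480 = $224,960
Attorney fees: 20% of $224,960 = $44,992
Total before cap: $224,960 + $44,992 = $269,952
Cap at $385,100: $269,952 is within the cap, no reduction.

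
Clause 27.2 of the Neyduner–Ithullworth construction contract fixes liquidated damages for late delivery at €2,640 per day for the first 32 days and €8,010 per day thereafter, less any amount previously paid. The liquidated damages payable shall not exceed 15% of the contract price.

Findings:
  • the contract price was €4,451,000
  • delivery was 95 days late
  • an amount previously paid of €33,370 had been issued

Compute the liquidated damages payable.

First 32 days: 32 × €2,640 = €84,480
Remaining days: (95 − 32) × €8,010 = €504,630
Accrued per-day damages: €84,480 + €504,630 = €589,110
Less amount previously paid: €589,110 − €33,370 = €555,740
Cap: 15% of €4,451,000 = €667,650
Cap at €667,650: €555,740 is within the cap, no reduction.

€555,740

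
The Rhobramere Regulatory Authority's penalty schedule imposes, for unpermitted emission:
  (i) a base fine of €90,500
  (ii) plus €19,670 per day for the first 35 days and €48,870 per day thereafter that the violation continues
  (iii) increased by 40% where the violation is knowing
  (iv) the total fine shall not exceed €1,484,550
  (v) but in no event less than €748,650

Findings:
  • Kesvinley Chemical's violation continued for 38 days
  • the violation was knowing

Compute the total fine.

First 35 days: 35 × €19,670 = €688,450
Remaining days: (38 − 35) × €48,870 = €146,610
Per-day component: €688,450 + €146,610 = €835,060
Base plus per-day: €90,500 + €835,060 = €925,560
Enhancement: 40% of €925,560 = €370,224
Enhanced fine: €925,560 + €370,224 = €1,295,784
Cap at €1,484,550: €1,295,784 is within the cap, no reduction.
Minimum €748,650: €1,295,784 meets the minimum, no increase.

€1,295,784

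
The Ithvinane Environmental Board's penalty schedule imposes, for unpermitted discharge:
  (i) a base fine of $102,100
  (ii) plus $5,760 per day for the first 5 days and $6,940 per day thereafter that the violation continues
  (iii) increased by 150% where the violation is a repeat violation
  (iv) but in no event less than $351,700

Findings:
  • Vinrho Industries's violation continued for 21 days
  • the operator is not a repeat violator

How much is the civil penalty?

First 5 days: 5 × $5,760 = $28,800
Remaining days: (21 − 5) × $6,940 = $111,040
Per-day component: $28,800 + $111,040 = $139,840
Base plus per-day: $102,100 + $139,840 = $241,940
The operator is not a repeat violator: no 150% increase.
Minimum $351,700: $241,940 is below the minimum → $351,700

$351,700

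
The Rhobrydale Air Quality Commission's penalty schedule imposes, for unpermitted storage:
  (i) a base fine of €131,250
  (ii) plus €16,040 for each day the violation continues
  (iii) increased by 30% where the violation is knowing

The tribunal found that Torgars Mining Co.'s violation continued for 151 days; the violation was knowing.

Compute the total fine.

€3,319,277

Per-day component: 151 × €16,040 = €2,422,040
Base plus per-day: €131,250 + €2,422,040 = €2,553,290
Enhancement: 30% of €2,553,290 = €765,987
Enhanced fine: €2,553,290 + €765,987 = €3,319,277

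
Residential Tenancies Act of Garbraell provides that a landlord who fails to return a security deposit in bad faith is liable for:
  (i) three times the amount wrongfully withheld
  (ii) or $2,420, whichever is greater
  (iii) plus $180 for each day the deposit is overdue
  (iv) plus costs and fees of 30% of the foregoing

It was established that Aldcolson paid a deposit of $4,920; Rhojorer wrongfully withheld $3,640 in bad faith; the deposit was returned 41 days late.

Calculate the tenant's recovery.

Trebled: 3 × $3,640 = $10,920
Minimum $2,420: $10,920 meets the minimum, no increase.
Late-return penalty: 41 × $180 = $7,380
Damages plus late penalty: $10,920 + $7,380 = $18,300
Costs and fees: 30% of $18,300 = $5,490
Total recovery: $18,300 + $5,490 = $23,790

$23,790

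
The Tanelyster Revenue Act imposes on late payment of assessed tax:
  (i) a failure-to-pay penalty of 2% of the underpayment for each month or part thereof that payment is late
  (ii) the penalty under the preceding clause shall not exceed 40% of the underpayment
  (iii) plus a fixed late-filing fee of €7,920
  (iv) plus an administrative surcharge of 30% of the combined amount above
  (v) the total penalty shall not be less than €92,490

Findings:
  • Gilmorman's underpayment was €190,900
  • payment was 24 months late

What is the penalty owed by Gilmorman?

Accrued rate: 2% × 24 = 48%, capped at 40% → 40%
Failure-to-pay penalty: 40% of €190,900 = €76,360
Penalty before surcharge: €76,360 + €7,920 = €84,280
Administrative surcharge: 30% of €84,280 = €25,284
Total penalty: €84,280 + €25,284 = €109,564
Minimum €92,490: €109,564 meets the minimum, no increase.

€109,564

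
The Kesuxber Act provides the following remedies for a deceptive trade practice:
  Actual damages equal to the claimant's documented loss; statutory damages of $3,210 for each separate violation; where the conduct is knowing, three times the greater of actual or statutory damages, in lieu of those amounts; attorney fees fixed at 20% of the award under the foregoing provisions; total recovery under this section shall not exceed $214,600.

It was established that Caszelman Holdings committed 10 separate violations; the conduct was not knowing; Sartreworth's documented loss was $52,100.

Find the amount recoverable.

Statutory damages: 10 × $3,210 = $32,100
Conduct not knowing: the in-lieu enhancement does not apply.
Actual plus statutory damages: $52,100 + $32,100 = $84,200
Attorney fees: 20% of $84,200 = $16,840
Total before cap: $84,200 + $16,840 = $101,040
Cap at $214,600: $101,040 is within the cap, no reduction.

$101,040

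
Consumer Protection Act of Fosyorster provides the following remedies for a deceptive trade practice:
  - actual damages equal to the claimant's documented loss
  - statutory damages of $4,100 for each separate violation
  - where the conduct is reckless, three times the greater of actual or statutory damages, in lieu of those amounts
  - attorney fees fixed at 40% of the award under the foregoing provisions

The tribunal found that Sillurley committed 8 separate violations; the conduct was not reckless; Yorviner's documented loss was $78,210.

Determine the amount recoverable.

Total recovery: $155,414

Statutory damages: 8 × $4,100 = $32,800
Conduct not reckless: the in-lieu enhancement does not apply.
Actual plus statutory damages: $78,210 + $32,800 = $111,010
Attorney fees: 40% of $111,010 = $44,404
Total recovery: $111,010 + $44,404 = $155,414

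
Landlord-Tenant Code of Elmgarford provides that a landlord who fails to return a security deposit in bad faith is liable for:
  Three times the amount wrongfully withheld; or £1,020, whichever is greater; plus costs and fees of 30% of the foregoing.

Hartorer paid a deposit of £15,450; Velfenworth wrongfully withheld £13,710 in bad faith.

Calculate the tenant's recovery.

Trebled: 3 × £13,710 = £41,130
Minimum £1,020: £41,130 meets the minimum, no increase.
Costs and fees: 30% of £41,130 = £12,339
Total recovery: £41,130 + £12,339 = £53,469

Recovery: £53,469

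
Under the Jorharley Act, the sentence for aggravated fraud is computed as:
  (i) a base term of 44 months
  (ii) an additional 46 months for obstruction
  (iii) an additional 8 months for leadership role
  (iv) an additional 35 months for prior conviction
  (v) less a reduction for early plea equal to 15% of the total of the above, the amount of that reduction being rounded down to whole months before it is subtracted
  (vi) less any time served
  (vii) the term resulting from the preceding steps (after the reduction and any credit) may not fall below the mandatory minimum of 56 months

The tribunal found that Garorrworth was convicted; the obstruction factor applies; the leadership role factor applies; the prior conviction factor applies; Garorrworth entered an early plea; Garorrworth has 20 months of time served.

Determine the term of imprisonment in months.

94 months

Obstruction enhancement: +46 months
Leadership role enhancement: +8 months
Prior conviction enhancement: +35 months
Adjusted term: 44 months + 46 months + 8 months + 35 months = 133 months
Early plea reduction: 15% of 133 months = 19 months (rounded down)
After reduction: 133 − 19 = 114 months
Less time served: 114 months − 20 months = 94 months
Minimum 56 months: 94 months meets the minimum, no increase.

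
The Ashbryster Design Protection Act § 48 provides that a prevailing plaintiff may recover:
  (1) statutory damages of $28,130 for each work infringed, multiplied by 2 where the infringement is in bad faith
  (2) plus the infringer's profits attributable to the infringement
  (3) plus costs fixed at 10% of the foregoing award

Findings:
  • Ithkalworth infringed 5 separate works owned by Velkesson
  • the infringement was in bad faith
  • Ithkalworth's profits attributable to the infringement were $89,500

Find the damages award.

$407,880

Statutory damages: 5 × $28,130 = $140,650
Doubled: 2 × $140,650 = $281,300
Combined award: $281,300 + $89,500 = $370,800
Costs: 10% of $370,800 = $37,080
Award plus costs: $370,800 + $37,080 = $407,880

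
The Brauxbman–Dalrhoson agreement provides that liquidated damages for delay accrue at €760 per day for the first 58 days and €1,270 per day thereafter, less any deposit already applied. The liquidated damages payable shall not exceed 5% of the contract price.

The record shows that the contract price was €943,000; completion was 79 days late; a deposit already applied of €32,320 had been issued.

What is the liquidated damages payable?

Liquidated damages: €38,430

First 58 days: 58 × €760 = €44,080
Remaining days: (79 − 58) × €1,270 = €26,670
Accrued per-day damages: €44,080 + €26,670 = €70,750
Less deposit already applied: €70,750 − €32,320 = €38,430
Cap: 5% of €943,000 = €47,150
Cap at €47,150: €38,430 is within the cap, no reduction.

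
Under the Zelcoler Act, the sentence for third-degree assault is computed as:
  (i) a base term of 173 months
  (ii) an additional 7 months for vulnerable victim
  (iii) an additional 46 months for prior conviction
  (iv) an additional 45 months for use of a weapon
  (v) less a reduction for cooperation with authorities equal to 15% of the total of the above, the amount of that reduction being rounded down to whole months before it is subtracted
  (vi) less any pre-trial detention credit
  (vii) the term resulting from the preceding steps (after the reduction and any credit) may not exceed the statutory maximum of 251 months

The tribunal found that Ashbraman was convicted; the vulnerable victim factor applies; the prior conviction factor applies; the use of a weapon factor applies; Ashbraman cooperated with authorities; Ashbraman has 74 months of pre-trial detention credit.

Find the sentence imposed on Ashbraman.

Vulnerable victim enhancement: +7 months
Prior conviction enhancement: +46 months
Use of a weapon enhancement: +45 months
Adjusted term: 173 months + 7 months + 46 months + 45 months = 271 months
Cooperation with authorities reduction: 15% of 271 months = 40 months (rounded down)
After reduction: 271 − 40 = 231 months
Less pre-trial detention credit: 231 months − 74 months = 157 months
Cap at 251 months: 157 months is within the cap, no reduction.

157 months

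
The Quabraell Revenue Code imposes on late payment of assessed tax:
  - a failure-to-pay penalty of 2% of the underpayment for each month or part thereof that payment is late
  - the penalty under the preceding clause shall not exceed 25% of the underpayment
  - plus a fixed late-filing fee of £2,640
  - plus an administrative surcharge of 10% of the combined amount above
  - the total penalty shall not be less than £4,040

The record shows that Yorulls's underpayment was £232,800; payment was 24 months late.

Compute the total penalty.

Penalty: £66,924

Accrued rate: 2% × 24 = 48%, capped at 25% → 25%
Failure-to-pay penalty: 25% of £232,800 = £58,200
Penalty before surcharge: £58,200 + £2,640 = £60,840
Administrative surcharge: 10% of £60,840 = £6,084
Total penalty: £60,840 + £6,084 = £66,924
Minimum £4,040: £66,924 meets the minimum, no increase.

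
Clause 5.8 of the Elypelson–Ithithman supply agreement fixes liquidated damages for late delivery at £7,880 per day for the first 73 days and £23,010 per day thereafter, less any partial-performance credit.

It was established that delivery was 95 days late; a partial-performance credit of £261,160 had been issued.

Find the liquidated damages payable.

£820,300

First 73 days: 73 × £7,880 = £575,240
Remaining days: (95 − 73) × £23,010 = £506,220
Accrued per-day damages: £575,240 + £506,220 = £1,081,460
Less partial-performance credit: £1,081,460 − £261,160 = £820,300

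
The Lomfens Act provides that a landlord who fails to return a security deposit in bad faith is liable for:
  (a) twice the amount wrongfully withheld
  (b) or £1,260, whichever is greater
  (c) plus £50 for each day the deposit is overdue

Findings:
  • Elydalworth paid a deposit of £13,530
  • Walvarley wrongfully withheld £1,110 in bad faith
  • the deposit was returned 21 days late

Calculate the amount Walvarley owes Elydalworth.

Doubled: 2 × £1,110 = £2,220
Minimum £1,260: £2,220 meets the minimum, no increase.
Late-return penalty: 21 × £50 = £1,050
Damages plus late penalty: £2,220 + £1,050 = £3,270

£3,270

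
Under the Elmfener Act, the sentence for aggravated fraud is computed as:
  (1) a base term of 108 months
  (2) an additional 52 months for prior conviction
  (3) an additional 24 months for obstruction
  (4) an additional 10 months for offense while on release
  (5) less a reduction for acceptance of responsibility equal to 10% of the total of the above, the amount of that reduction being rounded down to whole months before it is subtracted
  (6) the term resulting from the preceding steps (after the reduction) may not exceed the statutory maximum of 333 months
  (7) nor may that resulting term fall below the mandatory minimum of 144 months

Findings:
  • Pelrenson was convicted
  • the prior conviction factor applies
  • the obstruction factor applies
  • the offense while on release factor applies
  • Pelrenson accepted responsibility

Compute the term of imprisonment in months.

175 months

Prior conviction enhancement: +52 months
Obstruction enhancement: +24 months
Offense while on release enhancement: +10 months
Adjusted term: 108 months + 52 months + 24 months + 10 months = 194 months
Acceptance of responsibility reduction: 10% of 194 months = 19 months (rounded down)
After reduction: 194 − 19 = 175 months
Cap at 333 months: 175 months is within the cap, no reduction.
Minimum 144 months: 175 months meets the minimum, no increase.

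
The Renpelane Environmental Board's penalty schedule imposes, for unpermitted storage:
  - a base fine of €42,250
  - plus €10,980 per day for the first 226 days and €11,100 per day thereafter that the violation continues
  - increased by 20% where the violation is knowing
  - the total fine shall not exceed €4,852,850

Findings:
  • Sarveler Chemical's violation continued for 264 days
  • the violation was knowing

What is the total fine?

€3,534,636

First 226 days: 226 × €10,980 = €2,481,480
Remaining days: (264 − 226) × €11,100 = €421,800
Per-day component: €2,481,480 + €421,800 = €2,903,280
Base plus per-day: €42,250 + €2,903,280 = €2,945,530
Enhancement: 20% of €2,945,530 = €589,106
Enhanced fine: €2,945,530 + €589,106 = €3,534,636
Cap at €4,852,850: €3,534,636 is within the cap, no reduction.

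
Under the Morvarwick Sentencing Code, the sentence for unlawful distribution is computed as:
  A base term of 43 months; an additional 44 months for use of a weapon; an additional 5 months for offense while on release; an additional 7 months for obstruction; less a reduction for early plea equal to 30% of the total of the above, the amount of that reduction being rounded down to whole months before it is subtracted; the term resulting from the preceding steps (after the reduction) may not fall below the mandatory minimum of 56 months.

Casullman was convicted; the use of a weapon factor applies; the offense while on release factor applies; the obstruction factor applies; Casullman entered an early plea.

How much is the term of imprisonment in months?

Use of a weapon enhancement: +44 months
Offense while on release enhancement: +5 months
Obstruction enhancement: +7 months
Adjusted term: 43 months + 44 months + 5 months + 7 months = 99 months
Early plea reduction: 30% of 99 months = 29 months (rounded down)
After reduction: 99 − 29 = 70 months
Minimum 56 months: 70 months meets the minimum, no increase.

70 months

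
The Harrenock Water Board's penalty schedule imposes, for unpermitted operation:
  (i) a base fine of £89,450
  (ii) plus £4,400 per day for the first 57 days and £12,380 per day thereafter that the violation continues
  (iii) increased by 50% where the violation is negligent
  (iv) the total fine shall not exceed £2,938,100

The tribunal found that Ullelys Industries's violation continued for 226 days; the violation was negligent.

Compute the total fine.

First 57 days: 57 × £4,400 = £250,800
Remaining days: (226 − 57) × £12,380 = £2,092,220
Per-day component: £250,800 + £2,092,220 = £2,343,020
Base plus per-day: £89,450 + £2,343,020 = £2,432,470
Enhancement: 50% of £2,432,470 = £1,216,235
Enhanced fine: £2,432,470 + £1,216,235 = £3,648,705
Cap at £2,938,100: £3,648,705 exceeds the cap → £2,938,100

£2,938,100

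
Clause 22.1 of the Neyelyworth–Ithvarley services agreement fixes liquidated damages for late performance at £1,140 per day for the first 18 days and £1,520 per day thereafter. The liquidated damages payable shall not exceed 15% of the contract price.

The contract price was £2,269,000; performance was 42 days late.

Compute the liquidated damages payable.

£57,000

First 18 days: 18 × £1,140 = £20,520
Remaining days: (42 − 18) × £1,520 = £36,480
Accrued per-day damages: £20,520 + £36,480 = £57,000
Cap: 15% of £2,269,000 = £340,350
Cap at £340,350: £57,000 is within the cap, no reduction.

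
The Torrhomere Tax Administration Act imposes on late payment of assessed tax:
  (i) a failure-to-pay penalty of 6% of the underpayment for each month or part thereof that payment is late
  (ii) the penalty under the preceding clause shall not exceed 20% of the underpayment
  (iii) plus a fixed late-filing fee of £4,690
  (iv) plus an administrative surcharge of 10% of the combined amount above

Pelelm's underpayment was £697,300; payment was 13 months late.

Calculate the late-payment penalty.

£158,565

Accrued rate: 6% × 13 = 78%, capped at 20% → 20%
Failure-to-pay penalty: 20% of £697,300 = £139,460
Penalty before surcharge: £139,460 + £4,690 = £144,150
Administrative surcharge: 10% of £144,150 = £14,415
Total penalty: £144,150 + £14,415 = £158,565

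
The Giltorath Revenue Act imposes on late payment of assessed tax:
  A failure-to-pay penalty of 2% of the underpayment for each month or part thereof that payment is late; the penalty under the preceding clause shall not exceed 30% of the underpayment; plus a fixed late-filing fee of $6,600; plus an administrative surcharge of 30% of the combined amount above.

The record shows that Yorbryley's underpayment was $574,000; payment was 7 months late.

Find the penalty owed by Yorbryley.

Accrued rate: 2% × 7 = 14%, capped at 30% → 14%
Failure-to-pay penalty: 14% of $574,000 = $80,360
Penalty before surcharge: $80,360 + $6,600 = $86,960
Administrative surcharge: 30% of $86,960 = $26,088
Total penalty: $86,960 + $26,088 = $113,048

$113,048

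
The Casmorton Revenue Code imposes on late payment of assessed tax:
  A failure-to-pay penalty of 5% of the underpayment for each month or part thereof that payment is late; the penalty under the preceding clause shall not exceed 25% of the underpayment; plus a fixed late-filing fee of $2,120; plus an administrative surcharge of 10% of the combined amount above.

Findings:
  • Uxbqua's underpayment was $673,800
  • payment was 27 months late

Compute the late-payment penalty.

$187,627

Accrued rate: 5% × 27 = 135%, capped at 25% → 25%
Failure-to-pay penalty: 25% of $673,800 = $168,450
Penalty before surcharge: $168,450 + $2,120 = $170,570
Administrative surcharge: 10% of $170,570 = $17,057
Total penalty: $170,570 + $17,057 = $187,627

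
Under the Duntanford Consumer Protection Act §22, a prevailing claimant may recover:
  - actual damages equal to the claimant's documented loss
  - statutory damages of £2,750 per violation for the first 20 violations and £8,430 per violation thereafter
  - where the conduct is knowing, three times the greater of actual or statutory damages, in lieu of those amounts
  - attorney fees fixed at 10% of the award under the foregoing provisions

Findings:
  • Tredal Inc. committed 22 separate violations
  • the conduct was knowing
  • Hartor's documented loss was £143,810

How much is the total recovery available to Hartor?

First 20 violations: 20 × £2,750 = £55,000
Remaining violations: (22 − 20) × £8,430 = £16,860
Statutory damages: £55,000 + £16,860 = £71,860
Greater of actual damages (£143,810) or statutory damages (£71,860): £143,810
Trebled: 3 × £143,810 = £431,430
Attorney fees: 10% of £431,430 = £43,143
Total recovery: £431,430 + £43,143 = £474,573

Total recovery: £474,573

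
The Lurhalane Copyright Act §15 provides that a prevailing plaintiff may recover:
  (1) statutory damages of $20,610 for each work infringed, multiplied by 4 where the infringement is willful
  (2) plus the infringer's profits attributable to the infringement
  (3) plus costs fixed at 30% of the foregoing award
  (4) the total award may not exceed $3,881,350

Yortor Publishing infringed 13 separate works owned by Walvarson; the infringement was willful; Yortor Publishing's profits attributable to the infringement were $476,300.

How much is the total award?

Award: $2,012,426

Statutory damages: 13 × $20,610 = $267,930
Multiplied by 4: 4 × $267,930 = $1,071,720
Combined award: $1,071,720 + $476,300 = $1,548,020
Costs: 30% of $1,548,020 = $464,406
Award plus costs: $1,548,020 + $464,406 = $2,012,426
Cap at $3,881,350: $2,012,426 is within the cap, no reduction.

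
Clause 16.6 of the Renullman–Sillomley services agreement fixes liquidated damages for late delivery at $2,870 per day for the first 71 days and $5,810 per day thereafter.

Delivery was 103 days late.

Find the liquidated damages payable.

$389,690

First 71 days: 71 × $2,870 = $203,770
Remaining days: (103 − 71) × $5,810 = $185,920
Accrued per-day damages: $203,770 + $185,920 = $389,690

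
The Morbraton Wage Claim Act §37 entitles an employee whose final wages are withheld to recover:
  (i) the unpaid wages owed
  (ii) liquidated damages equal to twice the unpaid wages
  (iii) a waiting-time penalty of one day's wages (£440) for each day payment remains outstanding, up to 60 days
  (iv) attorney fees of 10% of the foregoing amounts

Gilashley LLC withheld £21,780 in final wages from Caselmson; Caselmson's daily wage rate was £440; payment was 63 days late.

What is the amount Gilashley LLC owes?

£100,914

Doubled: 2 × £21,780 = £43,560
Penalty days: min(63, 60) = 60
Waiting-time penalty: 60 × £440 = £26,400
Subtotal: £21,780 + £43,560 + £26,400 = £91,740
Attorney fees: 10% of £91,740 = £9,174
Total award: £91,740 + £9,174 = £100,914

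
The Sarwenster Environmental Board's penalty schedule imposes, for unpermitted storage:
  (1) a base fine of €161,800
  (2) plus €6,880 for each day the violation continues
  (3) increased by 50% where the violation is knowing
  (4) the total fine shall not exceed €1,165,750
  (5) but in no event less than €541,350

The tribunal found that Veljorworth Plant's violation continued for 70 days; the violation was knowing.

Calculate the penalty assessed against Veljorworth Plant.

Per-day component: 70 × €6,880 = €481,600
Base plus per-day: €161,800 + €481,600 = €643,400
Enhancement: 50% of €643,400 = €321,700
Enhanced fine: €643,400 + €321,700 = €965,100
Cap at €1,165,750: €965,100 is within the cap, no reduction.
Minimum €541,350: €965,100 meets the minimum, no increase.

€965,100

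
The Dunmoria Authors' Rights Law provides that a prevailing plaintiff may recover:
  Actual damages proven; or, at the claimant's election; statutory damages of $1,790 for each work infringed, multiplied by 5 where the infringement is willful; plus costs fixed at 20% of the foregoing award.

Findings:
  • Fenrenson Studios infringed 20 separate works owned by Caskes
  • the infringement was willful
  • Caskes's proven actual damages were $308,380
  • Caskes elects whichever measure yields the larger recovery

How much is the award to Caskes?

Statutory damages: 20 × $1,790 = $35,800
Multiplied by 5: 5 × $35,800 = $179,000
Greater of actual damages ($308,380) or enhanced statutory damages ($179,000): $308,380
Costs: 20% of $308,380 = $61,676
Award plus costs: $308,380 + $61,676 = $370,056

$370,056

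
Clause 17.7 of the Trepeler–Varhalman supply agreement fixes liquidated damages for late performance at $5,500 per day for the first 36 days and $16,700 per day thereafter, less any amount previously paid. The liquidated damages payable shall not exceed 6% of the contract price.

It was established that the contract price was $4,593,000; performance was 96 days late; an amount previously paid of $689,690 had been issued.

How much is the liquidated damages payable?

$275,580

First 36 days: 36 × $5,500 = $198,000
Remaining days: (96 − 36) × $16,700 = $1,002,000
Accrued per-day damages: $198,000 + $1,002,000 = $1,200,000
Less amount previously paid: $1,200,000 − $689,690 = $510,310
Cap: 6% of $4,593,000 = $275,580
Cap at $275,580: $510,310 exceeds the cap → $275,580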